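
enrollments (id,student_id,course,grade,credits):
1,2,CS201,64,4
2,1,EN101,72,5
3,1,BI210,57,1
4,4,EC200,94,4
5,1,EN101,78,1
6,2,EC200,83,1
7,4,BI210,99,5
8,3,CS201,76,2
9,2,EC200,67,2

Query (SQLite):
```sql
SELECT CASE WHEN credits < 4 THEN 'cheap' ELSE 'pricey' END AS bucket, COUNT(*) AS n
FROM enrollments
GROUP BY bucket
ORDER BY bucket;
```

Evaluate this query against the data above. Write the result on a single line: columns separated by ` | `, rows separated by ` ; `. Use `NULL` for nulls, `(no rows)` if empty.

cheap | 5 ; pricey | 4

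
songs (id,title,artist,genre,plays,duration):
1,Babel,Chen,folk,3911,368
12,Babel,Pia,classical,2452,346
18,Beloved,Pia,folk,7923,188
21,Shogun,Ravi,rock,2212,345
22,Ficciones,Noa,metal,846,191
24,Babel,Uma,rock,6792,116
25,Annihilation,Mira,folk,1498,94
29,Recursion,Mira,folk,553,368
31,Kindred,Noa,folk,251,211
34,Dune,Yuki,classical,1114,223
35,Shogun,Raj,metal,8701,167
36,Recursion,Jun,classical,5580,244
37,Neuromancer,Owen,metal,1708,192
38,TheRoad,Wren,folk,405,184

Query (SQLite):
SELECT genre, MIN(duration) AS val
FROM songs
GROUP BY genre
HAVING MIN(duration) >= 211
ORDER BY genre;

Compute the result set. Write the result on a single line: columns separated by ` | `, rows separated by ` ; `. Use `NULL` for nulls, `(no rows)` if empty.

classical | 223

Partition songs by genre; compute MIN(duration) within each group.
HAVING: keep groups where MIN(duration) >= 211.
  classical: ids {12, 34, 36} → MIN(duration)=223
  folk: ids {1, 18, 25, 29, 31, 38} → MIN(duration)=94
  metal: ids {22, 35, 37} → MIN(duration)=167
  rock: ids {21, 24} → MIN(duration)=116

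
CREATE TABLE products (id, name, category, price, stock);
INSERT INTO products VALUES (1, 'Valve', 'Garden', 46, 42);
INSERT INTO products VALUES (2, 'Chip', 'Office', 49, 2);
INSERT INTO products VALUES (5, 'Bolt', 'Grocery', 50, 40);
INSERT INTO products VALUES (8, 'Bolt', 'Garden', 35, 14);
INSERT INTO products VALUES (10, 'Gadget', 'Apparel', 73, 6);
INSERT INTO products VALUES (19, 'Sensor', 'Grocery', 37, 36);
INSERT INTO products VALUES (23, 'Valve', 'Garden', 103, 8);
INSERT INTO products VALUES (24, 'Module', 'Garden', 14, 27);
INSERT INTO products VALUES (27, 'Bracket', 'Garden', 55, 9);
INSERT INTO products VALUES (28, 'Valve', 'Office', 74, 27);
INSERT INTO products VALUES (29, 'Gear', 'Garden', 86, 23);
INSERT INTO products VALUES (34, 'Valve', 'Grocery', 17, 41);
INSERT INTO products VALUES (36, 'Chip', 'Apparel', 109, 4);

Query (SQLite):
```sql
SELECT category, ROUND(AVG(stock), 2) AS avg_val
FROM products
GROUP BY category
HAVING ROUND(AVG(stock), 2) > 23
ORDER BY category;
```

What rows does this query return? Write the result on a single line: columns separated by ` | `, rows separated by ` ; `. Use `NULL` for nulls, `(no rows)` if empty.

Partition products by category; compute ROUND(AVG(stock), 2) within each group.
HAVING: keep groups where ROUND(AVG(stock), 2) > 23.
  Apparel: ids {10, 36} → ROUND(AVG(stock), 2)=5
  Garden: ids {1, 8, 23, 24, 27, 29} → ROUND(AVG(stock), 2)=20.5
  Grocery: ids {5, 19, 34} → ROUND(AVG(stock), 2)=39
  Office: ids {2, 28} → ROUND(AVG(stock), 2)=14.5

Grocery | 39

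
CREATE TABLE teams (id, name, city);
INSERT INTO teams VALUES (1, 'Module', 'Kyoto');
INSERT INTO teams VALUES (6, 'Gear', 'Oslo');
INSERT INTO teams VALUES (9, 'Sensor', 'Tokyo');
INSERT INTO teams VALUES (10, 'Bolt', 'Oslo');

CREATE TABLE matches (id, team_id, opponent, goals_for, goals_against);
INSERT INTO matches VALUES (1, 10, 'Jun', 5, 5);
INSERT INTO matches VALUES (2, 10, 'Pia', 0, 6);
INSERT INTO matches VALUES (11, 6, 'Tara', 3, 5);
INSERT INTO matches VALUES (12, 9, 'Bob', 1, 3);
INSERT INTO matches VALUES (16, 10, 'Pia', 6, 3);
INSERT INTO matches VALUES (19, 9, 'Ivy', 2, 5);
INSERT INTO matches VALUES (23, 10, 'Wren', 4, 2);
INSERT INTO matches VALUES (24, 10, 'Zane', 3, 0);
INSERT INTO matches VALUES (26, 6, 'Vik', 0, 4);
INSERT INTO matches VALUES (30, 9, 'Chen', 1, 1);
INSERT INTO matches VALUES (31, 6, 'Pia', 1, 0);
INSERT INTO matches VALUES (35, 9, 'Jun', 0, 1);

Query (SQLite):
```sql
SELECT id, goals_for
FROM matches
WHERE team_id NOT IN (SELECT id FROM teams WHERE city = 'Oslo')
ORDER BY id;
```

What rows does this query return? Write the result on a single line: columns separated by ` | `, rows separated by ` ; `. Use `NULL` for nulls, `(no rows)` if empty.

Inner query: teams.id where city = 'Oslo'.
Outer: keep matches rows whose team_id is not in that set.
Inner query → {6, 10}

12 | 1 ; 19 | 2 ; 30 | 1 ; 35 | 0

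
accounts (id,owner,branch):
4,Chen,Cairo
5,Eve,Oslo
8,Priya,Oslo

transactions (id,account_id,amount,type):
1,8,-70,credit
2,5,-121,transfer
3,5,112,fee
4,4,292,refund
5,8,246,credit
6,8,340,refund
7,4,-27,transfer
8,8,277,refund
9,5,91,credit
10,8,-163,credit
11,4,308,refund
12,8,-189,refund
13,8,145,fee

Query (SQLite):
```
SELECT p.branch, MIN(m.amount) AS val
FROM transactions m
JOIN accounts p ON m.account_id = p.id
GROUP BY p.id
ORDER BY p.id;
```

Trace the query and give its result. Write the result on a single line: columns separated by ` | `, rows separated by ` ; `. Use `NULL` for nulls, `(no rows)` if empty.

Join each transactions row to its accounts via account_id.
Group joined rows by accounts.id; compute MIN(m.amount) per group.
  4: ids {4, 7, 11} → MIN(m.amount)=-27
  5: ids {2, 3, 9} → MIN(m.amount)=-121
  8: ids {1, 5, 6, 8, 10, 12, 13} → MIN(m.amount)=-189

Cairo | -27 ; Oslo | -121 ; Oslo | -189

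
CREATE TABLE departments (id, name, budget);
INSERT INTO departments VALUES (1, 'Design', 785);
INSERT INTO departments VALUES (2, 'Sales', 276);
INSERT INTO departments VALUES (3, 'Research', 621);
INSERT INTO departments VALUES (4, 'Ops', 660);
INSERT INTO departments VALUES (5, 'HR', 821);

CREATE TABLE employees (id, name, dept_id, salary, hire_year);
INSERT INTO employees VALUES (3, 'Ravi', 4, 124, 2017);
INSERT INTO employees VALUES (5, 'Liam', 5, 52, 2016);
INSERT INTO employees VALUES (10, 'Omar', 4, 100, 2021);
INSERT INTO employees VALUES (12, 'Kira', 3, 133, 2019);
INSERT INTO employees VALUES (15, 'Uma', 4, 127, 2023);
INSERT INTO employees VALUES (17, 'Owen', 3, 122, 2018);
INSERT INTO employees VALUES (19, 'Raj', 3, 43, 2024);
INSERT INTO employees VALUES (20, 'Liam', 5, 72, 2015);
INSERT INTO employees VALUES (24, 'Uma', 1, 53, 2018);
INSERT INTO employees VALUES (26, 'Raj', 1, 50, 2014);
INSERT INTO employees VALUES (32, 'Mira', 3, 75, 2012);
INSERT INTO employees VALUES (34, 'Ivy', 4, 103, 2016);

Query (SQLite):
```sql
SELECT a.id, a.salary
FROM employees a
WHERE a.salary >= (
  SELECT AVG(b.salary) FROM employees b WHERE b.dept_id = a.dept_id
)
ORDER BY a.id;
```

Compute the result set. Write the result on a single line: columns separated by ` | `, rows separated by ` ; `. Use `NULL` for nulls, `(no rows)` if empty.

3 | 124 ; 12 | 133 ; 15 | 127 ; 17 | 122 ; 20 | 72 ; 24 | 53

For each employees row a, compute AVG(salary) over rows sharing a.dept_id.
Keep row a if a.salary >= that per-group AVG.
  dept_id=1: AVG(salary) = 51.5
  dept_id=3: AVG(salary) = 93.25
  dept_id=4: AVG(salary) = 113.5
  dept_id=5: AVG(salary) = 62.0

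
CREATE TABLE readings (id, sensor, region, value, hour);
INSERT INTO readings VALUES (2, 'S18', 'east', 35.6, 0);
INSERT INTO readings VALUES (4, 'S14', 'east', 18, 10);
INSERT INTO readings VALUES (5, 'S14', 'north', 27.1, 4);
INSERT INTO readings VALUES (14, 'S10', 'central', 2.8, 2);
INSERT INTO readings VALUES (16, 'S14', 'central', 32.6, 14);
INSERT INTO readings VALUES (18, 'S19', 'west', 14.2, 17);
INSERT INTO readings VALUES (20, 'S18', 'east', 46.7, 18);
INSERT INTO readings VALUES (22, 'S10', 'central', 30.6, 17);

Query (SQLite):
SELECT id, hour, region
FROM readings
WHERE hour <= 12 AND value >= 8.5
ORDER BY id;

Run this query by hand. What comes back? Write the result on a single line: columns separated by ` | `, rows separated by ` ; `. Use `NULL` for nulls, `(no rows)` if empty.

2 | 0 | east ; 4 | 10 | east ; 5 | 4 | north

hour <= 12: ids {2, 4, 5, 14}
value >= 8.5: ids {2, 4, 5, 16, 18, 20, 22}
Combine with AND.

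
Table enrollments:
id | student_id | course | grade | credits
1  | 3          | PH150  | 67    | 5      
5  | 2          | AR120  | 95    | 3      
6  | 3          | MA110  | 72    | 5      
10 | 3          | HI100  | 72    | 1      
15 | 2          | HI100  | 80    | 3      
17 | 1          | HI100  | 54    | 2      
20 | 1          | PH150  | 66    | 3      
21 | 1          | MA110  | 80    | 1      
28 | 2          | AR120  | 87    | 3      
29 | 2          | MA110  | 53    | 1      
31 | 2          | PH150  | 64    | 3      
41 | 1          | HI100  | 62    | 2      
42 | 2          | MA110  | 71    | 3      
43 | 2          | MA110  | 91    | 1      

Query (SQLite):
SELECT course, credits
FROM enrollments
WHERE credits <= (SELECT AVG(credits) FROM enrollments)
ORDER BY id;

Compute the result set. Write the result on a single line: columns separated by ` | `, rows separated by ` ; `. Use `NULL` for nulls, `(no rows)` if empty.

HI100 | 1 ; HI100 | 2 ; MA110 | 1 ; MA110 | 1 ; HI100 | 2 ; MA110 | 1

Scalar subquery: AVG(credits) over all enrollments rows = 2.571429 (≈; comparison uses full precision).
Keep rows where credits <= that value.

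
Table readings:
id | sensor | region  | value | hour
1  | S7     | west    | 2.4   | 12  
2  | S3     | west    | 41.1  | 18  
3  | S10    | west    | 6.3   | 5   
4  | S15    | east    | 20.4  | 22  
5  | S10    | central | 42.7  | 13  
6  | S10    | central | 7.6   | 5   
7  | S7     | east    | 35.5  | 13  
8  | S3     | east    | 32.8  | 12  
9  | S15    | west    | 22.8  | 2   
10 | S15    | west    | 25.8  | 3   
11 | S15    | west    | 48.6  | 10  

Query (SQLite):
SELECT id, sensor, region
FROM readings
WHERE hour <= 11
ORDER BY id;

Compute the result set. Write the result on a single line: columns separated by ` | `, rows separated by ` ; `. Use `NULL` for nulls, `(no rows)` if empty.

3 | S10 | west ; 6 | S10 | central ; 9 | S15 | west ; 10 | S15 | west ; 11 | S15 | west

hour <= 11: ids {3, 6, 9, 10, 11}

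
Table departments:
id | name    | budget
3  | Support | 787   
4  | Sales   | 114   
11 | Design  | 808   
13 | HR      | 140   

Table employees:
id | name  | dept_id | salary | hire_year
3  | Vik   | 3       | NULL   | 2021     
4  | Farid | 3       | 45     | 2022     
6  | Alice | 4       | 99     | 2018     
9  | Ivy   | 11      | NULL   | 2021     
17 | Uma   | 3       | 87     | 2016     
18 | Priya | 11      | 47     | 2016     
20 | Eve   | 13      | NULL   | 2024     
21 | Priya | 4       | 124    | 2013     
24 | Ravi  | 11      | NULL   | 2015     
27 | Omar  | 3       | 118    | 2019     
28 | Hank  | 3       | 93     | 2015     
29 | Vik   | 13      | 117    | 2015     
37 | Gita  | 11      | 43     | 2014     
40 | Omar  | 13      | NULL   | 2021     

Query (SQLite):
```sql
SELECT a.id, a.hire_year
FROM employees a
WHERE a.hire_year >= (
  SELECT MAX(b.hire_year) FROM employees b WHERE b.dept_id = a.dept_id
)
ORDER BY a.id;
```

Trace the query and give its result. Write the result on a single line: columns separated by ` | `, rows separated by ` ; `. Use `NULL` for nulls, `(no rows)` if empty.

For each employees row a, compute MAX(hire_year) over rows sharing a.dept_id.
Keep row a if a.hire_year >= that per-group MAX.
  dept_id=3: MAX(hire_year) = 2022
  dept_id=4: MAX(hire_year) = 2018
  dept_id=11: MAX(hire_year) = 2021
  dept_id=13: MAX(hire_year) = 2024

4 | 2022 ; 6 | 2018 ; 9 | 2021 ; 20 | 2024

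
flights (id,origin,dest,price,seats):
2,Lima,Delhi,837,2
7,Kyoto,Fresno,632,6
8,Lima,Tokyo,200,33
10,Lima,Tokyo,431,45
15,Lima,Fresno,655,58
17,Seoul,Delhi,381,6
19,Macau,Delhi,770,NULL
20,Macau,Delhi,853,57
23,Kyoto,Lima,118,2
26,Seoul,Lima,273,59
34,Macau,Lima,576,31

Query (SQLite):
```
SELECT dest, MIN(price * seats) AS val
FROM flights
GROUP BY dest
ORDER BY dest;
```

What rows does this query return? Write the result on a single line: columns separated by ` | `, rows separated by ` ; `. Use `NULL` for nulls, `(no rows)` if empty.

For each row compute price * seats.
Group by dest; take MIN of the expression per group.
  Delhi: ids {2, 17, 19, 20} → MIN(price * seats)=1674
  Fresno: ids {7, 15} → MIN(price * seats)=3792
  Lima: ids {23, 26, 34} → MIN(price * seats)=236
  Tokyo: ids {8, 10} → MIN(price * seats)=6600

Delhi | 1674 ; Fresno | 3792 ; Lima | 236 ; Tokyo | 6600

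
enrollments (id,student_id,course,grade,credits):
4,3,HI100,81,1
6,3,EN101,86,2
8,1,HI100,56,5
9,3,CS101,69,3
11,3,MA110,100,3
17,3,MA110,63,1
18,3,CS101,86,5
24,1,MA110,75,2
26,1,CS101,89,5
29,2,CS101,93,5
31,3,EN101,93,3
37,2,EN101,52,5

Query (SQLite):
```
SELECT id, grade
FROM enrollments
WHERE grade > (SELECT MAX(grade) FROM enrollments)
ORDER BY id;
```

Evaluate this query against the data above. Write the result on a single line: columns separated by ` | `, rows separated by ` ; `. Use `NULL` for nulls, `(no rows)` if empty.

(no rows)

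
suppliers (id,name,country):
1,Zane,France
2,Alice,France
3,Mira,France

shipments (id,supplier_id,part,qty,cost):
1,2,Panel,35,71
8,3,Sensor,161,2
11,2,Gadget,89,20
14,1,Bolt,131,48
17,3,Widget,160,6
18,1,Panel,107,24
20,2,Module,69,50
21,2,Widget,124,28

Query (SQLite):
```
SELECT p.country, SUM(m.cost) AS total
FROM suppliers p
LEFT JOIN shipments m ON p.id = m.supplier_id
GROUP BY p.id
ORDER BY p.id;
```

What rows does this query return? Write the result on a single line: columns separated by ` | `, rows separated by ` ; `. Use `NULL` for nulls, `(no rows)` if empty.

France | 72 ; France | 169 ; France | 8

LEFT JOIN keeps every suppliers row; unmatched ones get NULL for shipments columns.
Group by suppliers.id and compute SUM(m.cost). SUM over an all-NULL group is NULL.
  1: ids {14, 18} → SUM(m.cost)=72
  2: ids {1, 11, 20, 21} → SUM(m.cost)=169
  3: ids {8, 17} → SUM(m.cost)=8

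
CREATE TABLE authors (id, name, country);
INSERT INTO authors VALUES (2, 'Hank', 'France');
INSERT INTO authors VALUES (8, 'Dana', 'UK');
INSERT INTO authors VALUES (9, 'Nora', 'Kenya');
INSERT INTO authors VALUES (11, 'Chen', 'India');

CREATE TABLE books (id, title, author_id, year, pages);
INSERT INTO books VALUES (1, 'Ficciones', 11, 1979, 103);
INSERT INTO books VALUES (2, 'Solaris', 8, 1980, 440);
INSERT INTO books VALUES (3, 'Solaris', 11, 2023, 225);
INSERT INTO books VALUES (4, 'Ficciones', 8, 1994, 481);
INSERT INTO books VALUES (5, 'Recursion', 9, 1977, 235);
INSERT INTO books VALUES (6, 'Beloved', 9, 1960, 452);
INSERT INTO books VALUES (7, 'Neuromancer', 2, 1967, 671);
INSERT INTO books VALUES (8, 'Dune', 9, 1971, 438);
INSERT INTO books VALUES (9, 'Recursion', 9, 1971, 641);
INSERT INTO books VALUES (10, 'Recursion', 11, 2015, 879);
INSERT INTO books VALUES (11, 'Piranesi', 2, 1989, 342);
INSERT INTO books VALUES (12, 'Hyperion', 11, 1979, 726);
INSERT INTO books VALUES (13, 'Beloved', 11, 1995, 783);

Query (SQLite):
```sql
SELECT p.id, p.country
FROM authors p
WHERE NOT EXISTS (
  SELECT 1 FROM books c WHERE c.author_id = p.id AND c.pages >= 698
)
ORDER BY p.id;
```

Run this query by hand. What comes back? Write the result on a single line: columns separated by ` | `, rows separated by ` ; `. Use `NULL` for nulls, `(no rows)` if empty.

For each authors row, check whether any books with matching author_id has pages >= 698.
Keep rows where that is false.

2 | France ; 8 | UK ; 9 | Kenya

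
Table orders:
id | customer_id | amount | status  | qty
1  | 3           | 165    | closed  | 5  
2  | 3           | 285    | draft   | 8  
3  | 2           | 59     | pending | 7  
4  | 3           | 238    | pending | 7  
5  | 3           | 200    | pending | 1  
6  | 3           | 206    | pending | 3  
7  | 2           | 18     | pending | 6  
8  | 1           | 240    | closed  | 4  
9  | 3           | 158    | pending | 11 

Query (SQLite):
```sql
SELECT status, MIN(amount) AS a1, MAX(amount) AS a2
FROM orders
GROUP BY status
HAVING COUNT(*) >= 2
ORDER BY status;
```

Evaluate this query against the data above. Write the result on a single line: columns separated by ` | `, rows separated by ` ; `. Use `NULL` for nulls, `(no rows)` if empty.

Group orders by status.
Per group compute: MIN(amount), MAX(amount).
HAVING: drop groups with fewer than 2 rows.
  closed: ids {1, 8} → MIN(amount)=165, MAX(amount)=240
  draft: ids {2} → MIN(amount)=285, MAX(amount)=285
  pending: ids {3, 4, 5, 6, 7, 9} → MIN(amount)=18, MAX(amount)=238

closed | 165 | 240 ; pending | 18 | 238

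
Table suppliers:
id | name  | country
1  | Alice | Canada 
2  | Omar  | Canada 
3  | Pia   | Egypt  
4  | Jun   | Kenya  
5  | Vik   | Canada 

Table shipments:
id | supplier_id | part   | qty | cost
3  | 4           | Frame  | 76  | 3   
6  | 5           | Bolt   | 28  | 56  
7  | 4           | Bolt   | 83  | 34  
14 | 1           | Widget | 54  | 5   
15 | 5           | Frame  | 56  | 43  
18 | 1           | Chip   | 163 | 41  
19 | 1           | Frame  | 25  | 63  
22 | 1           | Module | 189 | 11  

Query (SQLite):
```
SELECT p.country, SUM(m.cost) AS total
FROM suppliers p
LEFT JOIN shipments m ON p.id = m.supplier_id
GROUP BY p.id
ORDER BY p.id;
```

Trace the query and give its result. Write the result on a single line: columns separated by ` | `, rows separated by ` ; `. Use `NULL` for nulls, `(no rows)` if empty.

Canada | 120 ; Canada | NULL ; Egypt | NULL ; Kenya | 37 ; Canada | 99

LEFT JOIN keeps every suppliers row; unmatched ones get NULL for shipments columns.
Group by suppliers.id and compute SUM(m.cost). SUM over an all-NULL group is NULL.
  1: ids {14, 18, 19, 22} → SUM(m.cost)=120
  2: ids {—} → SUM(m.cost)=NULL
  3: ids {—} → SUM(m.cost)=NULL
  4: ids {3, 7} → SUM(m.cost)=37
  5: ids {6, 15} → SUM(m.cost)=99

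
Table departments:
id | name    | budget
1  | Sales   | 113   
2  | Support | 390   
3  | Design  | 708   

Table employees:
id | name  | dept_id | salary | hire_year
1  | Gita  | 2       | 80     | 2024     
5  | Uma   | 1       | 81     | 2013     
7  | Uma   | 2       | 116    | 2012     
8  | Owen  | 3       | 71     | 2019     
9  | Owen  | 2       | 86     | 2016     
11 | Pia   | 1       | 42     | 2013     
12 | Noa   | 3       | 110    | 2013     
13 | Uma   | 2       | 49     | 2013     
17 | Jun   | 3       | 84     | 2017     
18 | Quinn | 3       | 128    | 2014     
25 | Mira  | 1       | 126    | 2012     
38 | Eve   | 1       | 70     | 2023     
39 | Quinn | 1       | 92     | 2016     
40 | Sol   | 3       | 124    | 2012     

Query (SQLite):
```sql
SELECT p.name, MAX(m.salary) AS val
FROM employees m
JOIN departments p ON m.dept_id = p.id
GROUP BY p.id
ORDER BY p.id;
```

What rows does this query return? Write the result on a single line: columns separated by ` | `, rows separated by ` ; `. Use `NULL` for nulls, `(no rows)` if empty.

Sales | 126 ; Support | 116 ; Design | 128

Join each employees row to its departments via dept_id.
Group joined rows by departments.id; compute MAX(m.salary) per group.
  1: ids {5, 11, 25, 38, 39} → MAX(m.salary)=126
  2: ids {1, 7, 9, 13} → MAX(m.salary)=116
  3: ids {8, 12, 17, 18, 40} → MAX(m.salary)=128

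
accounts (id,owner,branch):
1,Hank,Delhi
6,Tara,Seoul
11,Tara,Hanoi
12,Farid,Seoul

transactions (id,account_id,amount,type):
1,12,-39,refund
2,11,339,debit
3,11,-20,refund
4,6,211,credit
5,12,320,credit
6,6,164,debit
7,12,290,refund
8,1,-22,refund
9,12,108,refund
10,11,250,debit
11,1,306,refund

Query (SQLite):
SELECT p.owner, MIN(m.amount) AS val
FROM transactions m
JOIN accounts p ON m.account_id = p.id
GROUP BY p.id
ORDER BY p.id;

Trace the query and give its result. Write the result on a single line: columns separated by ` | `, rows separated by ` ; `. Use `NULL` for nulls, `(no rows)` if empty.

Hank | -22 ; Tara | 164 ; Tara | -20 ; Farid | -39

Join each transactions row to its accounts via account_id.
Group joined rows by accounts.id; compute MIN(m.amount) per group.
  1: ids {8, 11} → MIN(m.amount)=-22
  6: ids {4, 6} → MIN(m.amount)=164
  11: ids {2, 3, 10} → MIN(m.amount)=-20
  12: ids {1, 5, 7, 9} → MIN(m.amount)=-39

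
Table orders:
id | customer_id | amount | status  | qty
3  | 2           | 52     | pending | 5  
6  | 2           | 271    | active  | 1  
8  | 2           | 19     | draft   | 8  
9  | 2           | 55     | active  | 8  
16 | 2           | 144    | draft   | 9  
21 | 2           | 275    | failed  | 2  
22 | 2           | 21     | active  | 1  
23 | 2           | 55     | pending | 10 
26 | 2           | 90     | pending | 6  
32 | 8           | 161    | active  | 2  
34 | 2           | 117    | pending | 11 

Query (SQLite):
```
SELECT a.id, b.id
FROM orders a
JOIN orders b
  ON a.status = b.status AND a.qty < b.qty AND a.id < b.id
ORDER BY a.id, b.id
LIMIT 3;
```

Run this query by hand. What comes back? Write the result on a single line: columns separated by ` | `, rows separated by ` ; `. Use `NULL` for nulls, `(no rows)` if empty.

3 | 23 ; 3 | 26 ; 3 | 34

Pairs (a,b) with same status, a.qty < b.qty, a.id < b.id.
status groups: active:{6,9,22,32} draft:{8,16} failed:{21} pending:{3,23,26,34}
Ordered by (a.id, b.id); first 3.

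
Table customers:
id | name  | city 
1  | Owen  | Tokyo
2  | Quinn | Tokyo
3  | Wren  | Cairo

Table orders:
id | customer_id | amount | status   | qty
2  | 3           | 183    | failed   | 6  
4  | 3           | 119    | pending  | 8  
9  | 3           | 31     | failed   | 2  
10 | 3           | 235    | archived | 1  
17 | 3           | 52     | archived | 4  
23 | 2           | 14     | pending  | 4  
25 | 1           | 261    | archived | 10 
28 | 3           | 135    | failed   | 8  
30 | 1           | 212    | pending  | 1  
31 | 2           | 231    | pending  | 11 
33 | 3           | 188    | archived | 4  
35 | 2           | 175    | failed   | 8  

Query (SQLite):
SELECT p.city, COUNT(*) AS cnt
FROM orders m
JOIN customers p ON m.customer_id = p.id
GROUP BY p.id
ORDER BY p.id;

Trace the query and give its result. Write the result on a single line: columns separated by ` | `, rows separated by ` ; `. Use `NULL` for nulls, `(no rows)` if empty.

Join each orders row to its customers via customer_id.
Group joined rows by customers.id; compute COUNT(*) per group.
  1: ids {25, 30} → COUNT(*)=2
  2: ids {23, 31, 35} → COUNT(*)=3
  3: ids {2, 4, 9, 10, 17, 28, 33} → COUNT(*)=7

Tokyo | 2 ; Tokyo | 3 ; Cairo | 7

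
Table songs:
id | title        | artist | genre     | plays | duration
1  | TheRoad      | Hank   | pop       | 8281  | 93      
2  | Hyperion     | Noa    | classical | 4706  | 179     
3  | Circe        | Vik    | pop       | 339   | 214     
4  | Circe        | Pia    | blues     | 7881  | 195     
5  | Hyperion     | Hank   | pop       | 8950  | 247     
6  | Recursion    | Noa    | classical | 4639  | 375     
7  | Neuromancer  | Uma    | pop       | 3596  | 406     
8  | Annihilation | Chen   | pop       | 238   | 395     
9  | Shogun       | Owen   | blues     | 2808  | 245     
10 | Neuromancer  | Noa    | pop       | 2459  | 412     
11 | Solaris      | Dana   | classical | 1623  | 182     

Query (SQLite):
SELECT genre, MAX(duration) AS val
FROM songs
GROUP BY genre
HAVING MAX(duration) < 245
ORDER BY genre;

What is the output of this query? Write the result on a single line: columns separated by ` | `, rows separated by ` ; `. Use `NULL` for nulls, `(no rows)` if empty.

(no rows)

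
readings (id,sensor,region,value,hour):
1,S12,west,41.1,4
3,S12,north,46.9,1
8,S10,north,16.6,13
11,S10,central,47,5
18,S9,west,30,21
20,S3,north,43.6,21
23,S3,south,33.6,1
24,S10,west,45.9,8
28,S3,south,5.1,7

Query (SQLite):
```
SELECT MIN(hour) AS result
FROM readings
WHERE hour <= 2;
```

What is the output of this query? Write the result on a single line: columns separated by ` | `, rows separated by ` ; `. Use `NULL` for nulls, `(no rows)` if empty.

1

Rows where hour <= 2 → hour values: [1, 1].
MIN of non-NULL values = 1.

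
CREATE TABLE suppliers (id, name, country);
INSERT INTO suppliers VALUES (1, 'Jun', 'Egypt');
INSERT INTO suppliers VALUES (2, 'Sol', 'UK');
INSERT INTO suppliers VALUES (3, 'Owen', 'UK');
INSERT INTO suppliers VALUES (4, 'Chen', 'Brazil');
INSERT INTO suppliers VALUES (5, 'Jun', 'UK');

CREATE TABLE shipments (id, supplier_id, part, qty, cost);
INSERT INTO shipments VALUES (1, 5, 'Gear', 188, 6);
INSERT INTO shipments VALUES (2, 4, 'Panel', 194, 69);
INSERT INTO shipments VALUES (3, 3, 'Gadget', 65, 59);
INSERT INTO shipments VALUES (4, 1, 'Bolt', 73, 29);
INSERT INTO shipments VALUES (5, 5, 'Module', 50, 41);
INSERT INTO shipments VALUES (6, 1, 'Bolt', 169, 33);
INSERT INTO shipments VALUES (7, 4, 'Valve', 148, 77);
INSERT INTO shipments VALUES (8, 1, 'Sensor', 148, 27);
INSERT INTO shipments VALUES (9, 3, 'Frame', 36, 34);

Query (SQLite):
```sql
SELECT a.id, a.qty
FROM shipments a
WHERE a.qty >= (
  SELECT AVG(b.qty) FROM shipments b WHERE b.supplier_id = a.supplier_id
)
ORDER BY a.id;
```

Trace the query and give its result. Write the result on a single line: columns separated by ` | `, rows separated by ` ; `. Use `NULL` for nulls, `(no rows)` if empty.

1 | 188 ; 2 | 194 ; 3 | 65 ; 6 | 169 ; 8 | 148

For each shipments row a, compute AVG(qty) over rows sharing a.supplier_id.
Keep row a if a.qty >= that per-group AVG.
  supplier_id=1: AVG(qty) = 130.0
  supplier_id=3: AVG(qty) = 50.5
  supplier_id=4: AVG(qty) = 171.0
  supplier_id=5: AVG(qty) = 119.0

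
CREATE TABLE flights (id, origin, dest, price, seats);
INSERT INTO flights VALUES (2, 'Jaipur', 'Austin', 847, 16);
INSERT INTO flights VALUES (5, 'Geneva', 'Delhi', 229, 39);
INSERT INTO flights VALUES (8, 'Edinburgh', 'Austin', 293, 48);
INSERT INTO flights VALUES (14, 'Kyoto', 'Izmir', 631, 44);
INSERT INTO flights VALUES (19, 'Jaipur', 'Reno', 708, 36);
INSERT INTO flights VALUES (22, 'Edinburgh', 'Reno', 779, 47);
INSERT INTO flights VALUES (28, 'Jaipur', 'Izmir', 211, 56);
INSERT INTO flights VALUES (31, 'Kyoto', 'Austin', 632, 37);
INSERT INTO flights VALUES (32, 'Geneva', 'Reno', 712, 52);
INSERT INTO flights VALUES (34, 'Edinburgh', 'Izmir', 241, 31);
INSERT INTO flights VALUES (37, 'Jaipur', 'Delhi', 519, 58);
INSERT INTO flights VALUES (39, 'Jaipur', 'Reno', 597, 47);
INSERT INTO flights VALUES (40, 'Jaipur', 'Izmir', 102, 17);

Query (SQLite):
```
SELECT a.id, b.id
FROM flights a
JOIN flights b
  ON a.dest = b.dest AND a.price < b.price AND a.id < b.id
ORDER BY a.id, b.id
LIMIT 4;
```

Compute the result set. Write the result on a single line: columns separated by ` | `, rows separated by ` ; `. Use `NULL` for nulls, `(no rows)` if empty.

Pairs (a,b) with same dest, a.price < b.price, a.id < b.id.
dest groups: Austin:{2,8,31} Delhi:{5,37} Izmir:{14,28,34,40} Reno:{19,22,32,39}
Ordered by (a.id, b.id); first 4.

5 | 37 ; 8 | 31 ; 19 | 22 ; 19 | 32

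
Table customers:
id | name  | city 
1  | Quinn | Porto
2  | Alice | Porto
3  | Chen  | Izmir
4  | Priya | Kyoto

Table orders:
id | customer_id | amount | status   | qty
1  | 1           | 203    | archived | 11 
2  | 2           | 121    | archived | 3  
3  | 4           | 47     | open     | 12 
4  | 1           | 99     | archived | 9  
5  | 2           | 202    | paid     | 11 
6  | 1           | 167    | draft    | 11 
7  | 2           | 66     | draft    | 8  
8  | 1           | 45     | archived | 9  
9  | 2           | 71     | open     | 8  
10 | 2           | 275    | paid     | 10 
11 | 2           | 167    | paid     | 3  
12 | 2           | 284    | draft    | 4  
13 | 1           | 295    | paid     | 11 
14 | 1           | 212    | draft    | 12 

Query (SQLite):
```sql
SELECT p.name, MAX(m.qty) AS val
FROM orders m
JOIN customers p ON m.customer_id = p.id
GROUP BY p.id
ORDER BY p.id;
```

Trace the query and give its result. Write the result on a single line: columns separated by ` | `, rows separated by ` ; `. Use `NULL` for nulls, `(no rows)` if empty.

Join each orders row to its customers via customer_id.
Group joined rows by customers.id; compute MAX(m.qty) per group.
  1: ids {1, 4, 6, 8, 13, 14} → MAX(m.qty)=12
  2: ids {2, 5, 7, 9, 10, 11, 12} → MAX(m.qty)=11
  4: ids {3} → MAX(m.qty)=12

Quinn | 12 ; Alice | 11 ; Priya | 12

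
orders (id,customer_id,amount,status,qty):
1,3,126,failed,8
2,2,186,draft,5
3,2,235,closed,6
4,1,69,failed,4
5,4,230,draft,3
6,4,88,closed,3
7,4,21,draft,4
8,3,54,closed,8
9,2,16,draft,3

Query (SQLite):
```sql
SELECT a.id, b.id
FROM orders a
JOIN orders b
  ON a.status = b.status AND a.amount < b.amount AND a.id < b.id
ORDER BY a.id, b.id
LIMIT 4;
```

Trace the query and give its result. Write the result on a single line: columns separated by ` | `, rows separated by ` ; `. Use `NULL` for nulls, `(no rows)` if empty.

Pairs (a,b) with same status, a.amount < b.amount, a.id < b.id.
status groups: closed:{3,6,8} draft:{2,5,7,9} failed:{1,4}
Ordered by (a.id, b.id); first 4.

2 | 5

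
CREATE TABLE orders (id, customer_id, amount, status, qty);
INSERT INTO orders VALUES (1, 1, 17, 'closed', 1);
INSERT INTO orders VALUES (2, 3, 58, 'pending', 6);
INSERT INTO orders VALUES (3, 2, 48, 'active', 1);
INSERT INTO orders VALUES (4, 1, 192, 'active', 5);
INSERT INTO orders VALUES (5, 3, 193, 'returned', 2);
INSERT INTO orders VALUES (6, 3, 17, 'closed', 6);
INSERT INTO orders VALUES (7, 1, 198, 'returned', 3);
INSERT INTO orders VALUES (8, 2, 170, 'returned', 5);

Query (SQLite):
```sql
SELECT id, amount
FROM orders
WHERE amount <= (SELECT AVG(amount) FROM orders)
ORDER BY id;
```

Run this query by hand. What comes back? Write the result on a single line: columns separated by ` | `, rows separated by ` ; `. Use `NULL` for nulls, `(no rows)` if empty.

1 | 17 ; 2 | 58 ; 3 | 48 ; 6 | 17

Scalar subquery: AVG(amount) over all orders rows = 111.625.
Keep rows where amount <= that value.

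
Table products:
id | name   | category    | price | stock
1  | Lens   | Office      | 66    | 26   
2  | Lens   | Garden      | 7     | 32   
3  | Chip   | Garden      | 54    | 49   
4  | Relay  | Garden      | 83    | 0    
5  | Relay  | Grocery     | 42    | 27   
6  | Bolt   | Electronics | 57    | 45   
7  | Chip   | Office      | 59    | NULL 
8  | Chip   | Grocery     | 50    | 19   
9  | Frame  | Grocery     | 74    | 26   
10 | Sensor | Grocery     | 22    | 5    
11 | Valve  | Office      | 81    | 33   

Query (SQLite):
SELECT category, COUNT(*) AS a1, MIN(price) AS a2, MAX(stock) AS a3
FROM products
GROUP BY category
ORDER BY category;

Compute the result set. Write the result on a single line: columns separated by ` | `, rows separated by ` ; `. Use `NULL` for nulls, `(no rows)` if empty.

Group products by category.
Per group compute: COUNT(*), MIN(price), MAX(stock).
  Electronics: ids {6} → COUNT(*)=1, MIN(price)=57, MAX(stock)=45
  Garden: ids {2, 3, 4} → COUNT(*)=3, MIN(price)=7, MAX(stock)=49
  Grocery: ids {5, 8, 9, 10} → COUNT(*)=4, MIN(price)=22, MAX(stock)=27
  Office: ids {1, 7, 11} → COUNT(*)=3, MIN(price)=59, MAX(stock)=33

Electronics | 1 | 57 | 45 ; Garden | 3 | 7 | 49 ; Grocery | 4 | 22 | 27 ; Office | 3 | 59 | 33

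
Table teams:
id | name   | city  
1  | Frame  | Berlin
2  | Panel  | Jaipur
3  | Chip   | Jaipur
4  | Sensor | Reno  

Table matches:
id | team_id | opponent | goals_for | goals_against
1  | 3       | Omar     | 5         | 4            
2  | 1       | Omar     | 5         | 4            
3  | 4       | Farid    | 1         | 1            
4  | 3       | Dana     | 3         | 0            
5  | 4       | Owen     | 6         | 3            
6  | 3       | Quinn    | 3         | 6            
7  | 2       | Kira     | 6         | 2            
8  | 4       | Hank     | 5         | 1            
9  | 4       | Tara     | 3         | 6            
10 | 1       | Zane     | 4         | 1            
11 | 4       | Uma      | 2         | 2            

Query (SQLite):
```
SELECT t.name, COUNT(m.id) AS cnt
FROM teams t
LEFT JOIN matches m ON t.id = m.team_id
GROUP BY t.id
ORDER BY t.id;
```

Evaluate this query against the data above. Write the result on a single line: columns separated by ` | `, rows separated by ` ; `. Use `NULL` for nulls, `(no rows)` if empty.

Frame | 2 ; Panel | 1 ; Chip | 3 ; Sensor | 5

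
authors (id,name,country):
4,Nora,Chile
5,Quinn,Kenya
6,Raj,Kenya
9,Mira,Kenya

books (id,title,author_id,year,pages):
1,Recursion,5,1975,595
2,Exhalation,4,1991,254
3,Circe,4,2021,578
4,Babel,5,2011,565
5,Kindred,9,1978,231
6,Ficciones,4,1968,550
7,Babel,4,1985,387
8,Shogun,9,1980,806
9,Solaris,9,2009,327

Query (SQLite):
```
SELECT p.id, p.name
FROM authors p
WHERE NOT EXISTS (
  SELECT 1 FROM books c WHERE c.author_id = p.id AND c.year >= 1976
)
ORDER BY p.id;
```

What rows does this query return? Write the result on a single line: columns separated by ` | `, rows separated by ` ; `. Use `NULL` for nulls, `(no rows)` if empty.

For each authors row, check whether any books with matching author_id has year >= 1976.
Keep rows where that is false.

6 | Raj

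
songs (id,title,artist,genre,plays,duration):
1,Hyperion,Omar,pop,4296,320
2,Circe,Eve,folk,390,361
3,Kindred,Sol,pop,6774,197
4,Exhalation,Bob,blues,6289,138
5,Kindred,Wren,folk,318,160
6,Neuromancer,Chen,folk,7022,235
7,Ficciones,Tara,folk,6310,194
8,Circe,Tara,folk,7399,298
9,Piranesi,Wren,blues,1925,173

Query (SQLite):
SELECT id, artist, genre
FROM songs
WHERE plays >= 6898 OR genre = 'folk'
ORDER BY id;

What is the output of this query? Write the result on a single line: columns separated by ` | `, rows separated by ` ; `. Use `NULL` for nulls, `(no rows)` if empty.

2 | Eve | folk ; 5 | Wren | folk ; 6 | Chen | folk ; 7 | Tara | folk ; 8 | Tara | folk

plays >= 6898: ids {6, 8}
genre = 'folk': ids {2, 5, 6, 7, 8}
Combine with OR.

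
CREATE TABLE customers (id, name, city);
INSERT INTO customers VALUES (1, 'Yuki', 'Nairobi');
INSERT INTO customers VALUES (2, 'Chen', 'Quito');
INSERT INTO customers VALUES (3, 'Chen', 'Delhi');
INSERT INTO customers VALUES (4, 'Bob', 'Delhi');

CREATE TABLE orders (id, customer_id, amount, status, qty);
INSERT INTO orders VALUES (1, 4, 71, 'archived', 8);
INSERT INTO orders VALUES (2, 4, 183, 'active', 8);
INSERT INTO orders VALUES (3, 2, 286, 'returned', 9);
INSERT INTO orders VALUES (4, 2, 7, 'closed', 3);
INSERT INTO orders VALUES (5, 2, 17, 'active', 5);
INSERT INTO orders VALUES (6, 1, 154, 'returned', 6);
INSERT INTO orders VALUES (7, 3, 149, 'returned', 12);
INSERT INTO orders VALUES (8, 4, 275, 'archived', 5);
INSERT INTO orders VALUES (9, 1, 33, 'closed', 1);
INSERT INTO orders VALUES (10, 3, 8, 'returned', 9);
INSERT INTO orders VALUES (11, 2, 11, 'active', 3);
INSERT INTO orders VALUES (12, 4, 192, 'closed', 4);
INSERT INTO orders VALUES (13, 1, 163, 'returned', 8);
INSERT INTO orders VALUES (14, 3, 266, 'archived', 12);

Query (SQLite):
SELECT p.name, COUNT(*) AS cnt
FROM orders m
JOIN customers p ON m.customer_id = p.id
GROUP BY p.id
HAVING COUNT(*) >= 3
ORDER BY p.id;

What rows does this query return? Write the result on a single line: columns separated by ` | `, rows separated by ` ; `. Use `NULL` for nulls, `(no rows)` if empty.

Yuki | 3 ; Chen | 4 ; Chen | 3 ; Bob | 4

Join each orders row to its customers via customer_id.
Group joined rows by customers.id; compute COUNT(*) per group.
HAVING: keep groups with count ≥ 3.
  1: ids {6, 9, 13} → COUNT(*)=3
  2: ids {3, 4, 5, 11} → COUNT(*)=4
  3: ids {7, 10, 14} → COUNT(*)=3
  4: ids {1, 2, 8, 12} → COUNT(*)=4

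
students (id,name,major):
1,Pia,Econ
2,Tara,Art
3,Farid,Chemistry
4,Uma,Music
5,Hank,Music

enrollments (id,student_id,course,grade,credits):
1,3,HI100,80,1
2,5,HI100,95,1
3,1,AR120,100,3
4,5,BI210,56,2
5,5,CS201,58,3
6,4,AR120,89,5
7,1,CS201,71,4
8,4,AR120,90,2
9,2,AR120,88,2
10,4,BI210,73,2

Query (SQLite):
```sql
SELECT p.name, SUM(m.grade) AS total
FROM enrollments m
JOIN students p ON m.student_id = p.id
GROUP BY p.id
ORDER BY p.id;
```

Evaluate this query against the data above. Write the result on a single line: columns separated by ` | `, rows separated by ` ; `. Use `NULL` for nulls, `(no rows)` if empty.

Pia | 171 ; Tara | 88 ; Farid | 80 ; Uma | 252 ; Hank | 209

Join each enrollments row to its students via student_id.
Group joined rows by students.id; compute SUM(m.grade) per group.
  1: ids {3, 7} → SUM(m.grade)=171
  2: ids {9} → SUM(m.grade)=88
  3: ids {1} → SUM(m.grade)=80
  4: ids {6, 8, 10} → SUM(m.grade)=252
  5: ids {2, 4, 5} → SUM(m.grade)=209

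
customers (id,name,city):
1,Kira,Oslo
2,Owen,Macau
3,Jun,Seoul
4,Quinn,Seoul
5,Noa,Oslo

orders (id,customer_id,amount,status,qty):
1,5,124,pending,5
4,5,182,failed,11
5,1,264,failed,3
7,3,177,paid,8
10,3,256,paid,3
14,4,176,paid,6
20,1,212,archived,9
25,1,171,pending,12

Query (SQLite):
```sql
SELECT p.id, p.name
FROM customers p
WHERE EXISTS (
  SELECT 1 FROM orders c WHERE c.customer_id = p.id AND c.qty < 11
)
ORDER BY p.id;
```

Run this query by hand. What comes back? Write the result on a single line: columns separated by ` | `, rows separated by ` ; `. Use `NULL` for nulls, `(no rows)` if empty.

For each customers row, check whether any orders with matching customer_id has qty < 11.
Keep rows where that is true.

1 | Kira ; 3 | Jun ; 4 | Quinn ; 5 | Noa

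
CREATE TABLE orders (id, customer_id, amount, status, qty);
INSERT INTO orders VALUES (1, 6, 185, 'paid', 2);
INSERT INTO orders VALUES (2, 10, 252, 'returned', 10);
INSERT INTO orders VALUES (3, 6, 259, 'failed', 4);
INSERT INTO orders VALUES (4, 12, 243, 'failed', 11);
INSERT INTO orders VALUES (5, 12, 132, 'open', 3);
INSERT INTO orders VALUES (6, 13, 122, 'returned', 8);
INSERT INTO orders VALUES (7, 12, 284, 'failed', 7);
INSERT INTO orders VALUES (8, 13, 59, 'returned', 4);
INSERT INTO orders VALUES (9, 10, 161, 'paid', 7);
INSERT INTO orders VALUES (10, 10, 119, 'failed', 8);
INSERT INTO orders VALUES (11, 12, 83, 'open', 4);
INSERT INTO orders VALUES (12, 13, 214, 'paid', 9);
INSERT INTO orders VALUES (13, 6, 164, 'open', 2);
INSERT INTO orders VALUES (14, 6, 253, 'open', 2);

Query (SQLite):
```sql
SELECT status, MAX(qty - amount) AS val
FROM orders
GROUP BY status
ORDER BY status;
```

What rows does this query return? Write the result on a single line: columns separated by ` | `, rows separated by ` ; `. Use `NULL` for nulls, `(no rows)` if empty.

For each row compute qty - amount.
Group by status; take MAX of the expression per group.
  failed: ids {3, 4, 7, 10} → MAX(qty - amount)=-111
  open: ids {5, 11, 13, 14} → MAX(qty - amount)=-79
  paid: ids {1, 9, 12} → MAX(qty - amount)=-154
  returned: ids {2, 6, 8} → MAX(qty - amount)=-55

failed | -111 ; open | -79 ; paid | -154 ; returned | -55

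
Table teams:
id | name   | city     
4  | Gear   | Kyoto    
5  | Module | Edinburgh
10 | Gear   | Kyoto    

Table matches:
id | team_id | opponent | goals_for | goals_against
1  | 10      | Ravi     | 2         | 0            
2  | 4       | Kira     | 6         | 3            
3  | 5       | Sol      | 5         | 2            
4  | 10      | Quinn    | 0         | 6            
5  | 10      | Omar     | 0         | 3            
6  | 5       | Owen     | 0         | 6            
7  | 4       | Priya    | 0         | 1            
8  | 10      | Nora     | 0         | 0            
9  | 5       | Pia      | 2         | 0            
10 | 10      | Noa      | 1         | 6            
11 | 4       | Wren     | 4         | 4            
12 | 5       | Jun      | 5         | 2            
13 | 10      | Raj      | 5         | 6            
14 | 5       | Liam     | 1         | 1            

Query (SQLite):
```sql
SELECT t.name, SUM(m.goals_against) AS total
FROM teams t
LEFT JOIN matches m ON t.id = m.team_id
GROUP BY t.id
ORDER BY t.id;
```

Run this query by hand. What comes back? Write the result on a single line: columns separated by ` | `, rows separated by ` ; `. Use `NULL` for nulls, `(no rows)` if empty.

LEFT JOIN keeps every teams row; unmatched ones get NULL for matches columns.
Group by teams.id and compute SUM(m.goals_against). SUM over an all-NULL group is NULL.
  4: ids {2, 7, 11} → SUM(m.goals_against)=8
  5: ids {3, 6, 9, 12, 14} → SUM(m.goals_against)=11
  10: ids {1, 4, 5, 8, 10, 13} → SUM(m.goals_against)=21

Gear | 8 ; Module | 11 ; Gear | 21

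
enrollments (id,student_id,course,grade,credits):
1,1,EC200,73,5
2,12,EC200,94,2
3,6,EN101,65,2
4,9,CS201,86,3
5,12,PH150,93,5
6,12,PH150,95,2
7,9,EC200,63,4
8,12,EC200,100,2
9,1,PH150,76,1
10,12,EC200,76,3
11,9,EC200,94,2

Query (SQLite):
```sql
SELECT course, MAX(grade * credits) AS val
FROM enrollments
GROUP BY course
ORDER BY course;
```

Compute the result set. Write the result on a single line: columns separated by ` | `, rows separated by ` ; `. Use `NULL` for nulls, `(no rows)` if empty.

For each row compute grade * credits.
Group by course; take MAX of the expression per group.
  CS201: ids {4} → MAX(grade * credits)=258
  EC200: ids {1, 2, 7, 8, 10, 11} → MAX(grade * credits)=365
  EN101: ids {3} → MAX(grade * credits)=130
  PH150: ids {5, 6, 9} → MAX(grade * credits)=465

CS201 | 258 ; EC200 | 365 ; EN101 | 130 ; PH150 | 465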